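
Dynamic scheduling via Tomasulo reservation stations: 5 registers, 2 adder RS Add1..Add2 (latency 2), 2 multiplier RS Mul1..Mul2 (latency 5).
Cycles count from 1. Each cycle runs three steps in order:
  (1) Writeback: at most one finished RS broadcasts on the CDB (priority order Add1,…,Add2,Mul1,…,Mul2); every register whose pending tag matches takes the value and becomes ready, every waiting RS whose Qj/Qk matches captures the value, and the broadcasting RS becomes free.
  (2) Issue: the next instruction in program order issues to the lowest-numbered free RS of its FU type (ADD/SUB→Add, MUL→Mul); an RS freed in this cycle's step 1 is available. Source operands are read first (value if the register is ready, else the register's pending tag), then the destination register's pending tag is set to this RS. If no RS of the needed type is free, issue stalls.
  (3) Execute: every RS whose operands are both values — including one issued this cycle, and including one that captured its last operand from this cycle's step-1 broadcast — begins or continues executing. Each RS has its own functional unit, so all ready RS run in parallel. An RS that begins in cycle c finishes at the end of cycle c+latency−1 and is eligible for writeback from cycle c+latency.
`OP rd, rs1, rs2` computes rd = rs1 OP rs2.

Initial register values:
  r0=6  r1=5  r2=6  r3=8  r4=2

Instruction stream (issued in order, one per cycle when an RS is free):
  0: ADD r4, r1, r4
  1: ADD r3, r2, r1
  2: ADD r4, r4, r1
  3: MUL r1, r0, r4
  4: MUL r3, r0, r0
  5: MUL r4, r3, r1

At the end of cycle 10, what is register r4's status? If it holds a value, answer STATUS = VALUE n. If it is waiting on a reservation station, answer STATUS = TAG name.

STATUS = TAG Mul1

c1: issue ADD r4<-Add1 | r0:6,r1:5,r2:6,r3:8,r4:Add1
c2: issue ADD r3<-Add2 | r0:6,r1:5,r2:6,r3:Add2,r4:Add1
c3: CDB Add1=7; issue ADD r4<-Add1 | r0:6,r1:5,r2:6,r3:Add2,r4:Add1
c4: CDB Add2=11; issue MUL r1<-Mul1 | r0:6,r1:Mul1,r2:6,r3:11,r4:Add1
c5: CDB Add1=12; issue MUL r3<-Mul2 | r0:6,r1:Mul1,r2:6,r3:Mul2,r4:12
c6: stall | r0:6,r1:Mul1,r2:6,r3:Mul2,r4:12
c7: stall | r0:6,r1:Mul1,r2:6,r3:Mul2,r4:12
c8: stall | r0:6,r1:Mul1,r2:6,r3:Mul2,r4:12
c9: stall | r0:6,r1:Mul1,r2:6,r3:Mul2,r4:12
c10: CDB Mul1=72; issue MUL r4<-Mul1 | r0:6,r1:72,r2:6,r3:Mul2,r4:Mul1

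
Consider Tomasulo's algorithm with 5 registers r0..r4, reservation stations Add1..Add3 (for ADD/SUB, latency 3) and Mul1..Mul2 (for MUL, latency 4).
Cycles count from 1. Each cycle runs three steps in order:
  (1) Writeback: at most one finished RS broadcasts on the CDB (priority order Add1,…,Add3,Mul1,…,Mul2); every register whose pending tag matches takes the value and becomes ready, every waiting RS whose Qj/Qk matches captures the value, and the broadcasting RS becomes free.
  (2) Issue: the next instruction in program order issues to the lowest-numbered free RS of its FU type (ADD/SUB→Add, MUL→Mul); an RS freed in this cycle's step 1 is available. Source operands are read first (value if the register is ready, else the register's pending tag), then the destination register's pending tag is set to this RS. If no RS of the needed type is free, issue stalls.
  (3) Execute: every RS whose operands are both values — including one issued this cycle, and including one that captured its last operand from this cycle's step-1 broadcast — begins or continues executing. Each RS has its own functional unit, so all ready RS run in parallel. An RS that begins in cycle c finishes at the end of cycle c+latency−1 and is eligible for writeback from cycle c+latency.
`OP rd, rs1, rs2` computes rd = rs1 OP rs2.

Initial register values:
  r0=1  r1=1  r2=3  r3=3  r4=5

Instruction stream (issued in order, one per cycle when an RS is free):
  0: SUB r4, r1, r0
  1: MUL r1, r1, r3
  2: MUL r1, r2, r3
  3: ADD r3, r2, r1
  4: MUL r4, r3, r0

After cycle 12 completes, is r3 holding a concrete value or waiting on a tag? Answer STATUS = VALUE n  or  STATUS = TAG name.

STATUS = VALUE 12

  c1: issue SUB r4<-Add1  regs: r0:1,r1:1,r2:3,r3:3,r4:Add1
  c2: issue MUL r1<-Mul1  regs: r0:1,r1:Mul1,r2:3,r3:3,r4:Add1
  c3: issue MUL r1<-Mul2  regs: r0:1,r1:Mul2,r2:3,r3:3,r4:Add1
  c4: CDB Add1=0; issue ADD r3<-Add1  regs: r0:1,r1:Mul2,r2:3,r3:Add1,r4:0
  c5: stall  regs: r0:1,r1:Mul2,r2:3,r3:Add1,r4:0
  c6: CDB Mul1=3; issue MUL r4<-Mul1  regs: r0:1,r1:Mul2,r2:3,r3:Add1,r4:Mul1
  c7: CDB Mul2=9  regs: r0:1,r1:9,r2:3,r3:Add1,r4:Mul1
  c8: -  regs: r0:1,r1:9,r2:3,r3:Add1,r4:Mul1
  c9: -  regs: r0:1,r1:9,r2:3,r3:Add1,r4:Mul1
  c10: CDB Add1=12  regs: r0:1,r1:9,r2:3,r3:12,r4:Mul1
  c11: -  regs: r0:1,r1:9,r2:3,r3:12,r4:Mul1
  c12: -  regs: r0:1,r1:9,r2:3,r3:12,r4:Mul1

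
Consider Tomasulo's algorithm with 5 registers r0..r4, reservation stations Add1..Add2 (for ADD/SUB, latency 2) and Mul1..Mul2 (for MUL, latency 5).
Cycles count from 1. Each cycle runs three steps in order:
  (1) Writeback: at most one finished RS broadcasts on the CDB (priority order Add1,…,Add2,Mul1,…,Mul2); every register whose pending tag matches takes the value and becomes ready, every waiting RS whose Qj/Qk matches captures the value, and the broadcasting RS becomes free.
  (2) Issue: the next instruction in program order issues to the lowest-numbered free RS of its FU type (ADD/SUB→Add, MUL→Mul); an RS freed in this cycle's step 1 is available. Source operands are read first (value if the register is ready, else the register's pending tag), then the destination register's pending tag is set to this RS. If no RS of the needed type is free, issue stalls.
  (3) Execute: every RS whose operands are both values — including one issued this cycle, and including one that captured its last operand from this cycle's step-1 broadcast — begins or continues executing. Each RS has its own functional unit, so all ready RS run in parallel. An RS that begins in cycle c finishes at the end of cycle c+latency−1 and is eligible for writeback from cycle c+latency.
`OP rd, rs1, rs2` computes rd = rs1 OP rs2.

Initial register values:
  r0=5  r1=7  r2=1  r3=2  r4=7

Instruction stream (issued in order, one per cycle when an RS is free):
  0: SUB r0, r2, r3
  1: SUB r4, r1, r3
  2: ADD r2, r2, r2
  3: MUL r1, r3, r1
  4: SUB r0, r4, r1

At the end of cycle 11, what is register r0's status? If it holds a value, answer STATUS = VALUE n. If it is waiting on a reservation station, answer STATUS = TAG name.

  c1: issue SUB r0<-Add1  regs: r0:Add1,r1:7,r2:1,r3:2,r4:7
  c2: issue SUB r4<-Add2  regs: r0:Add1,r1:7,r2:1,r3:2,r4:Add2
  c3: CDB Add1=-1; issue ADD r2<-Add1  regs: r0:-1,r1:7,r2:Add1,r3:2,r4:Add2
  c4: CDB Add2=5; issue MUL r1<-Mul1  regs: r0:-1,r1:Mul1,r2:Add1,r3:2,r4:5
  c5: CDB Add1=2; issue SUB r0<-Add1  regs: r0:Add1,r1:Mul1,r2:2,r3:2,r4:5
  c6: -  regs: r0:Add1,r1:Mul1,r2:2,r3:2,r4:5
  c7: -  regs: r0:Add1,r1:Mul1,r2:2,r3:2,r4:5
  c8: -  regs: r0:Add1,r1:Mul1,r2:2,r3:2,r4:5
  c9: CDB Mul1=14  regs: r0:Add1,r1:14,r2:2,r3:2,r4:5
  c10: -  regs: r0:Add1,r1:14,r2:2,r3:2,r4:5
  c11: CDB Add1=-9  regs: r0:-9,r1:14,r2:2,r3:2,r4:5

STATUS = VALUE -9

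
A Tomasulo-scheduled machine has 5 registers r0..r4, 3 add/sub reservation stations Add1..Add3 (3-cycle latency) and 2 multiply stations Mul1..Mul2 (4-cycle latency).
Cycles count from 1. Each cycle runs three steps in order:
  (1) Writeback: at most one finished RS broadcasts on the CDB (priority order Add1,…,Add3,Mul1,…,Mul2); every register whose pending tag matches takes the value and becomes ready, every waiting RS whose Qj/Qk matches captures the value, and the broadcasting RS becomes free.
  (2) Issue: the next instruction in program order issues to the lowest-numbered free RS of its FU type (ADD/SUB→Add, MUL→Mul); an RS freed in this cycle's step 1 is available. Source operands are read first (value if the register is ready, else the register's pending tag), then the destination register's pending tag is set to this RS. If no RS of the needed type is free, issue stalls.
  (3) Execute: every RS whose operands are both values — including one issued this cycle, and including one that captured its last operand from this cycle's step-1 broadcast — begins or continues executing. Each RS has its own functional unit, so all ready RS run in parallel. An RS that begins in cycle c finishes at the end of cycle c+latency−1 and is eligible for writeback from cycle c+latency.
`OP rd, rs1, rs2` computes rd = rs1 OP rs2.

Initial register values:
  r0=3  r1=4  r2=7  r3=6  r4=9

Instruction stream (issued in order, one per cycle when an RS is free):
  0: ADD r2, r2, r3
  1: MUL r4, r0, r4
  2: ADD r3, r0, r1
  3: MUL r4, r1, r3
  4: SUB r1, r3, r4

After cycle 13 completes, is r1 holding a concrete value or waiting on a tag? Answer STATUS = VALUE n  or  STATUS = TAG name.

c1: issue ADD r2<-Add1 | r0:3,r1:4,r2:Add1,r3:6,r4:9
c2: issue MUL r4<-Mul1 | r0:3,r1:4,r2:Add1,r3:6,r4:Mul1
c3: issue ADD r3<-Add2 | r0:3,r1:4,r2:Add1,r3:Add2,r4:Mul1
c4: CDB Add1=13; issue MUL r4<-Mul2 | r0:3,r1:4,r2:13,r3:Add2,r4:Mul2
c5: issue SUB r1<-Add1 | r0:3,r1:Add1,r2:13,r3:Add2,r4:Mul2
c6: CDB Add2=7 | r0:3,r1:Add1,r2:13,r3:7,r4:Mul2
c7: CDB Mul1=27 | r0:3,r1:Add1,r2:13,r3:7,r4:Mul2
c8: - | r0:3,r1:Add1,r2:13,r3:7,r4:Mul2
c9: - | r0:3,r1:Add1,r2:13,r3:7,r4:Mul2
c10: CDB Mul2=28 | r0:3,r1:Add1,r2:13,r3:7,r4:28
c11: - | r0:3,r1:Add1,r2:13,r3:7,r4:28
c12: - | r0:3,r1:Add1,r2:13,r3:7,r4:28
c13: CDB Add1=-21 | r0:3,r1:-21,r2:13,r3:7,r4:28

STATUS = VALUE -21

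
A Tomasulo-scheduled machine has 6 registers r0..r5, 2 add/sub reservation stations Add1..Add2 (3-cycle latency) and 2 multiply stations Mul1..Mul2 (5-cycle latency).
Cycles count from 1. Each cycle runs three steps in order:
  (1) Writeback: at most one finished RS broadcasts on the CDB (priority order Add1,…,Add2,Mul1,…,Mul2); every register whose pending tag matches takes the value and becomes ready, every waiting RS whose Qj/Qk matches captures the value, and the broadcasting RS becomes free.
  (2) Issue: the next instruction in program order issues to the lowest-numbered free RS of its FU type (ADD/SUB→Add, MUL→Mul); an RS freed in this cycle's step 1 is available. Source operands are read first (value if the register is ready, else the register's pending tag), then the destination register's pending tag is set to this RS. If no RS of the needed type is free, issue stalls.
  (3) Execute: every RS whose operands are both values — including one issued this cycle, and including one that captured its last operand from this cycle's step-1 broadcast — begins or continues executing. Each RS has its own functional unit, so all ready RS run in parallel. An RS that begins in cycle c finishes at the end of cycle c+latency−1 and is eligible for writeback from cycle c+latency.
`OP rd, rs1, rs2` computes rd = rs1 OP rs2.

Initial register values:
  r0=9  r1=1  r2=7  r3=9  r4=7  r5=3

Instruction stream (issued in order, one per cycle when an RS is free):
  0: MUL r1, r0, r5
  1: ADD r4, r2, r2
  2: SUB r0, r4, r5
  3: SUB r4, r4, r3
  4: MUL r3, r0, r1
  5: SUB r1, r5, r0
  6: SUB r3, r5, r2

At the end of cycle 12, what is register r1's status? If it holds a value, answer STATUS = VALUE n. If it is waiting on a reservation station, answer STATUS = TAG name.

  c1: issue MUL r1<-Mul1  regs: r0:9,r1:Mul1,r2:7,r3:9,r4:7,r5:3
  c2: issue ADD r4<-Add1  regs: r0:9,r1:Mul1,r2:7,r3:9,r4:Add1,r5:3
  c3: issue SUB r0<-Add2  regs: r0:Add2,r1:Mul1,r2:7,r3:9,r4:Add1,r5:3
  c4: stall  regs: r0:Add2,r1:Mul1,r2:7,r3:9,r4:Add1,r5:3
  c5: CDB Add1=14; issue SUB r4<-Add1  regs: r0:Add2,r1:Mul1,r2:7,r3:9,r4:Add1,r5:3
  c6: CDB Mul1=27; issue MUL r3<-Mul1  regs: r0:Add2,r1:27,r2:7,r3:Mul1,r4:Add1,r5:3
  c7: stall  regs: r0:Add2,r1:27,r2:7,r3:Mul1,r4:Add1,r5:3
  c8: CDB Add1=5; issue SUB r1<-Add1  regs: r0:Add2,r1:Add1,r2:7,r3:Mul1,r4:5,r5:3
  c9: CDB Add2=11; issue SUB r3<-Add2  regs: r0:11,r1:Add1,r2:7,r3:Add2,r4:5,r5:3
  c10: -  regs: r0:11,r1:Add1,r2:7,r3:Add2,r4:5,r5:3
  c11: -  regs: r0:11,r1:Add1,r2:7,r3:Add2,r4:5,r5:3
  c12: CDB Add1=-8  regs: r0:11,r1:-8,r2:7,r3:Add2,r4:5,r5:3

STATUS = VALUE -8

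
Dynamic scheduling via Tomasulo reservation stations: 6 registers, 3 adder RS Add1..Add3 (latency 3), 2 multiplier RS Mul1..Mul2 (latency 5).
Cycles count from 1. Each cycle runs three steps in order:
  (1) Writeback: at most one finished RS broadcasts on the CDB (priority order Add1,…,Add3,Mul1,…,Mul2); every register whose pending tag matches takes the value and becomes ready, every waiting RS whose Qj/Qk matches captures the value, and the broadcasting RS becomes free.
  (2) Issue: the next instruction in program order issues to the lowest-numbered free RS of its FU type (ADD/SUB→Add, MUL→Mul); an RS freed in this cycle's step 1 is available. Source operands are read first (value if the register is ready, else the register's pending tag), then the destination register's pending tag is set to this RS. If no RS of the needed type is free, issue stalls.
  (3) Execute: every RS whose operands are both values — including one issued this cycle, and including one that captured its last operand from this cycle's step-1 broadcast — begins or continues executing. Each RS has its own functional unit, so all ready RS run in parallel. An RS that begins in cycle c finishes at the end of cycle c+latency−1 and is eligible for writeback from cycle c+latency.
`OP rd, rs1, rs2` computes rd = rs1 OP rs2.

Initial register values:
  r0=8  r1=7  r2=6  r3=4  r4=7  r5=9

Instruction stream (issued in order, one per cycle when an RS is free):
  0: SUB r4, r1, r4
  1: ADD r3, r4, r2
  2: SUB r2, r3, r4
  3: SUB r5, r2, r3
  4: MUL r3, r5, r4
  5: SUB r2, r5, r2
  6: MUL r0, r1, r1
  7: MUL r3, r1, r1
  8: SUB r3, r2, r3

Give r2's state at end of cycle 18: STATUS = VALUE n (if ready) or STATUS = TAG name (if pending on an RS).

STATUS = VALUE -6

cycle 1: issue SUB r4<-Add1 // r0:8,r1:7,r2:6,r3:4,r4:Add1,r5:9
cycle 2: issue ADD r3<-Add2 // r0:8,r1:7,r2:6,r3:Add2,r4:Add1,r5:9
cycle 3: issue SUB r2<-Add3 // r0:8,r1:7,r2:Add3,r3:Add2,r4:Add1,r5:9
cycle 4: CDB Add1=0; issue SUB r5<-Add1 // r0:8,r1:7,r2:Add3,r3:Add2,r4:0,r5:Add1
cycle 5: issue MUL r3<-Mul1 // r0:8,r1:7,r2:Add3,r3:Mul1,r4:0,r5:Add1
cycle 6: stall // r0:8,r1:7,r2:Add3,r3:Mul1,r4:0,r5:Add1
cycle 7: CDB Add2=6; issue SUB r2<-Add2 // r0:8,r1:7,r2:Add2,r3:Mul1,r4:0,r5:Add1
cycle 8: issue MUL r0<-Mul2 // r0:Mul2,r1:7,r2:Add2,r3:Mul1,r4:0,r5:Add1
cycle 9: stall // r0:Mul2,r1:7,r2:Add2,r3:Mul1,r4:0,r5:Add1
cycle 10: CDB Add3=6; stall // r0:Mul2,r1:7,r2:Add2,r3:Mul1,r4:0,r5:Add1
cycle 11: stall // r0:Mul2,r1:7,r2:Add2,r3:Mul1,r4:0,r5:Add1
cycle 12: stall // r0:Mul2,r1:7,r2:Add2,r3:Mul1,r4:0,r5:Add1
cycle 13: CDB Add1=0; stall // r0:Mul2,r1:7,r2:Add2,r3:Mul1,r4:0,r5:0
cycle 14: CDB Mul2=49; issue MUL r3<-Mul2 // r0:49,r1:7,r2:Add2,r3:Mul2,r4:0,r5:0
cycle 15: issue SUB r3<-Add1 // r0:49,r1:7,r2:Add2,r3:Add1,r4:0,r5:0
cycle 16: CDB Add2=-6 // r0:49,r1:7,r2:-6,r3:Add1,r4:0,r5:0
cycle 17: - // r0:49,r1:7,r2:-6,r3:Add1,r4:0,r5:0
cycle 18: CDB Mul1=0 // r0:49,r1:7,r2:-6,r3:Add1,r4:0,r5:0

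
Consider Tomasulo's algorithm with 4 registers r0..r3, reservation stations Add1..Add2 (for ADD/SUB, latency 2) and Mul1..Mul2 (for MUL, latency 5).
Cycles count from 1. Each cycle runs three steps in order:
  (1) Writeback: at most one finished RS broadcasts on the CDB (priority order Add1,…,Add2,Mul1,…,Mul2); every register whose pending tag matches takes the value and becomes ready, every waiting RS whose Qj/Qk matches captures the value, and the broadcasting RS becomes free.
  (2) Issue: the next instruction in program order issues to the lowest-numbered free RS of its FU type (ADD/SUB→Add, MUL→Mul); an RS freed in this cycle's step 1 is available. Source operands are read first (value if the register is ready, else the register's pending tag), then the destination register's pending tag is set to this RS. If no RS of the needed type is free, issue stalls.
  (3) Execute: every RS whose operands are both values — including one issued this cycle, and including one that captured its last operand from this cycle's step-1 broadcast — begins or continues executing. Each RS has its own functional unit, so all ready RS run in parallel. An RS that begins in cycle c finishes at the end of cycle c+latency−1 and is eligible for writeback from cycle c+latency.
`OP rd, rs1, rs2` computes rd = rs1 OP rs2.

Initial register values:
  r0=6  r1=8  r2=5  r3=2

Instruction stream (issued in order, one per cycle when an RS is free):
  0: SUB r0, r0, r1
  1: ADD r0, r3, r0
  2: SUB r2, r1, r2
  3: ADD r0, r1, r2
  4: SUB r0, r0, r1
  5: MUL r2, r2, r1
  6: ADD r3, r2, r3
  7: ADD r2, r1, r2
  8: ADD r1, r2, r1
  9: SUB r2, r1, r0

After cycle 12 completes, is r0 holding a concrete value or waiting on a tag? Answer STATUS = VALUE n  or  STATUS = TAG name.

STATUS = VALUE 3

  c1: issue SUB r0<-Add1  regs: r0:Add1,r1:8,r2:5,r3:2
  c2: issue ADD r0<-Add2  regs: r0:Add2,r1:8,r2:5,r3:2
  c3: CDB Add1=-2; issue SUB r2<-Add1  regs: r0:Add2,r1:8,r2:Add1,r3:2
  c4: stall  regs: r0:Add2,r1:8,r2:Add1,r3:2
  c5: CDB Add1=3; issue ADD r0<-Add1  regs: r0:Add1,r1:8,r2:3,r3:2
  c6: CDB Add2=0; issue SUB r0<-Add2  regs: r0:Add2,r1:8,r2:3,r3:2
  c7: CDB Add1=11; issue MUL r2<-Mul1  regs: r0:Add2,r1:8,r2:Mul1,r3:2
  c8: issue ADD r3<-Add1  regs: r0:Add2,r1:8,r2:Mul1,r3:Add1
  c9: CDB Add2=3; issue ADD r2<-Add2  regs: r0:3,r1:8,r2:Add2,r3:Add1
  c10: stall  regs: r0:3,r1:8,r2:Add2,r3:Add1
  c11: stall  regs: r0:3,r1:8,r2:Add2,r3:Add1
  c12: CDB Mul1=24; stall  regs: r0:3,r1:8,r2:Add2,r3:Add1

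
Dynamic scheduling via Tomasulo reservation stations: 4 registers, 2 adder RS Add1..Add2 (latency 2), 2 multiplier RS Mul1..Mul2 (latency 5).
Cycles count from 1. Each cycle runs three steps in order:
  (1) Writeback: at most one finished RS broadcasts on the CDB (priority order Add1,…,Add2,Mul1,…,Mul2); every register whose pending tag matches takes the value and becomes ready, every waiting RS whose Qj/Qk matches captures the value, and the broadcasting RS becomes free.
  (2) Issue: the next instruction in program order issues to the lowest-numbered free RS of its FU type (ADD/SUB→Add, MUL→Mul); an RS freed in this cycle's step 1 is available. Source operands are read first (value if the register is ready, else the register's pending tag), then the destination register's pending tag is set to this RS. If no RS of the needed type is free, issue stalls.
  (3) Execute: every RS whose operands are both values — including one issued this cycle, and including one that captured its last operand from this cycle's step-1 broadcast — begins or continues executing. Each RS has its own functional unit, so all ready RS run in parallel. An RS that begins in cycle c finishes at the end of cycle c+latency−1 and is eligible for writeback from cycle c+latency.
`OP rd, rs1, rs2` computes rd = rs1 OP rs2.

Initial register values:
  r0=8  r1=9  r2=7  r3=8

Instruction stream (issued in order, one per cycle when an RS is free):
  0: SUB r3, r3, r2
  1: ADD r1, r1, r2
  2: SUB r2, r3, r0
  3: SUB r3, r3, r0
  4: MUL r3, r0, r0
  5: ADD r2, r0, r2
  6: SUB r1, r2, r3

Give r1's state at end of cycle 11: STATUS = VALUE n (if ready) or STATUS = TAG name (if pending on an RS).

c1: issue SUB r3<-Add1 | r0:8,r1:9,r2:7,r3:Add1
c2: issue ADD r1<-Add2 | r0:8,r1:Add2,r2:7,r3:Add1
c3: CDB Add1=1; issue SUB r2<-Add1 | r0:8,r1:Add2,r2:Add1,r3:1
c4: CDB Add2=16; issue SUB r3<-Add2 | r0:8,r1:16,r2:Add1,r3:Add2
c5: CDB Add1=-7; issue MUL r3<-Mul1 | r0:8,r1:16,r2:-7,r3:Mul1
c6: CDB Add2=-7; issue ADD r2<-Add1 | r0:8,r1:16,r2:Add1,r3:Mul1
c7: issue SUB r1<-Add2 | r0:8,r1:Add2,r2:Add1,r3:Mul1
c8: CDB Add1=1 | r0:8,r1:Add2,r2:1,r3:Mul1
c9: - | r0:8,r1:Add2,r2:1,r3:Mul1
c10: CDB Mul1=64 | r0:8,r1:Add2,r2:1,r3:64
c11: - | r0:8,r1:Add2,r2:1,r3:64

STATUS = TAG Add2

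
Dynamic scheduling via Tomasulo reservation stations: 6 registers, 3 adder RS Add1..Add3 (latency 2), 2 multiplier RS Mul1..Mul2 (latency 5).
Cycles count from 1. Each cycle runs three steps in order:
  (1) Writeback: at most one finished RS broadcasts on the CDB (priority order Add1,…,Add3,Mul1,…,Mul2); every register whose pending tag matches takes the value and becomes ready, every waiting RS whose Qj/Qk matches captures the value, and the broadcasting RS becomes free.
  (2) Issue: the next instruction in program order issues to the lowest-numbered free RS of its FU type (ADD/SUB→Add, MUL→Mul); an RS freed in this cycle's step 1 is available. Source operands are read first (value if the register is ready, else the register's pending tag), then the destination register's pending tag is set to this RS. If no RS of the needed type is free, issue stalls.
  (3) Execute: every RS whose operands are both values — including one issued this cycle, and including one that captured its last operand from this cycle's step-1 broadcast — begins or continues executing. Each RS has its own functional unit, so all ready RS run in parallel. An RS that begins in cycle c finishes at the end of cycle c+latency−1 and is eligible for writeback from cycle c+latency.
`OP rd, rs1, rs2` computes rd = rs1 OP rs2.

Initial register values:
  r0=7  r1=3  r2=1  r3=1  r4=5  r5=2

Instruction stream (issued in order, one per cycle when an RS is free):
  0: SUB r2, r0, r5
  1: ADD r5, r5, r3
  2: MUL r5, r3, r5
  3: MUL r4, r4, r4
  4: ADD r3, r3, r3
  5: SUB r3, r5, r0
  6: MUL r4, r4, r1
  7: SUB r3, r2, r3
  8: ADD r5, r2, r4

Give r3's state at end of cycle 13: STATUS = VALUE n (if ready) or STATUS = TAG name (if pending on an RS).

STATUS = VALUE 9

  c1: issue SUB r2<-Add1  regs: r0:7,r1:3,r2:Add1,r3:1,r4:5,r5:2
  c2: issue ADD r5<-Add2  regs: r0:7,r1:3,r2:Add1,r3:1,r4:5,r5:Add2
  c3: CDB Add1=5; issue MUL r5<-Mul1  regs: r0:7,r1:3,r2:5,r3:1,r4:5,r5:Mul1
  c4: CDB Add2=3; issue MUL r4<-Mul2  regs: r0:7,r1:3,r2:5,r3:1,r4:Mul2,r5:Mul1
  c5: issue ADD r3<-Add1  regs: r0:7,r1:3,r2:5,r3:Add1,r4:Mul2,r5:Mul1
  c6: issue SUB r3<-Add2  regs: r0:7,r1:3,r2:5,r3:Add2,r4:Mul2,r5:Mul1
  c7: CDB Add1=2; stall  regs: r0:7,r1:3,r2:5,r3:Add2,r4:Mul2,r5:Mul1
  c8: stall  regs: r0:7,r1:3,r2:5,r3:Add2,r4:Mul2,r5:Mul1
  c9: CDB Mul1=3; issue MUL r4<-Mul1  regs: r0:7,r1:3,r2:5,r3:Add2,r4:Mul1,r5:3
  c10: CDB Mul2=25; issue SUB r3<-Add1  regs: r0:7,r1:3,r2:5,r3:Add1,r4:Mul1,r5:3
  c11: CDB Add2=-4; issue ADD r5<-Add2  regs: r0:7,r1:3,r2:5,r3:Add1,r4:Mul1,r5:Add2
  c12: -  regs: r0:7,r1:3,r2:5,r3:Add1,r4:Mul1,r5:Add2
  c13: CDB Add1=9  regs: r0:7,r1:3,r2:5,r3:9,r4:Mul1,r5:Add2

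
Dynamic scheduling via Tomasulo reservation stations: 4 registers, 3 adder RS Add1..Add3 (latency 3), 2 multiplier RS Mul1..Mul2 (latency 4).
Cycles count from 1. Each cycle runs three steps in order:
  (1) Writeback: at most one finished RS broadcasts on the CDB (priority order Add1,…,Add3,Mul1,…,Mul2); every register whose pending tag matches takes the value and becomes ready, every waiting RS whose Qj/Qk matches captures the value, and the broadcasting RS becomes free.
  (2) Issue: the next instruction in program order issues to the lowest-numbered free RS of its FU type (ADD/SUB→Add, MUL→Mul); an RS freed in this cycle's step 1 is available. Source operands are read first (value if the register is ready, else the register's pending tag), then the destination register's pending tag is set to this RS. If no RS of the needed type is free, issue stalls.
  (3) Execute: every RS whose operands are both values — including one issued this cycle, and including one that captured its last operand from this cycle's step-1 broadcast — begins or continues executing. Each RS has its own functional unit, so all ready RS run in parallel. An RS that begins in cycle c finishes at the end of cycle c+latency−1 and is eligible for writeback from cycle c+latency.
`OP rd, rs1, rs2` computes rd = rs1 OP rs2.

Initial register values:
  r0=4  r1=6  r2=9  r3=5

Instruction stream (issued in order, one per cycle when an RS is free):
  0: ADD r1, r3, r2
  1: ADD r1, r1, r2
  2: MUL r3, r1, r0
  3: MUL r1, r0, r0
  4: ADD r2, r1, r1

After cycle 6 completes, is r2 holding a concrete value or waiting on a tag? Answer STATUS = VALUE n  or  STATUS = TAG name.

cycle 1: issue ADD r1<-Add1 // r0:4,r1:Add1,r2:9,r3:5
cycle 2: issue ADD r1<-Add2 // r0:4,r1:Add2,r2:9,r3:5
cycle 3: issue MUL r3<-Mul1 // r0:4,r1:Add2,r2:9,r3:Mul1
cycle 4: CDB Add1=14; issue MUL r1<-Mul2 // r0:4,r1:Mul2,r2:9,r3:Mul1
cycle 5: issue ADD r2<-Add1 // r0:4,r1:Mul2,r2:Add1,r3:Mul1
cycle 6: - // r0:4,r1:Mul2,r2:Add1,r3:Mul1

STATUS = TAG Add1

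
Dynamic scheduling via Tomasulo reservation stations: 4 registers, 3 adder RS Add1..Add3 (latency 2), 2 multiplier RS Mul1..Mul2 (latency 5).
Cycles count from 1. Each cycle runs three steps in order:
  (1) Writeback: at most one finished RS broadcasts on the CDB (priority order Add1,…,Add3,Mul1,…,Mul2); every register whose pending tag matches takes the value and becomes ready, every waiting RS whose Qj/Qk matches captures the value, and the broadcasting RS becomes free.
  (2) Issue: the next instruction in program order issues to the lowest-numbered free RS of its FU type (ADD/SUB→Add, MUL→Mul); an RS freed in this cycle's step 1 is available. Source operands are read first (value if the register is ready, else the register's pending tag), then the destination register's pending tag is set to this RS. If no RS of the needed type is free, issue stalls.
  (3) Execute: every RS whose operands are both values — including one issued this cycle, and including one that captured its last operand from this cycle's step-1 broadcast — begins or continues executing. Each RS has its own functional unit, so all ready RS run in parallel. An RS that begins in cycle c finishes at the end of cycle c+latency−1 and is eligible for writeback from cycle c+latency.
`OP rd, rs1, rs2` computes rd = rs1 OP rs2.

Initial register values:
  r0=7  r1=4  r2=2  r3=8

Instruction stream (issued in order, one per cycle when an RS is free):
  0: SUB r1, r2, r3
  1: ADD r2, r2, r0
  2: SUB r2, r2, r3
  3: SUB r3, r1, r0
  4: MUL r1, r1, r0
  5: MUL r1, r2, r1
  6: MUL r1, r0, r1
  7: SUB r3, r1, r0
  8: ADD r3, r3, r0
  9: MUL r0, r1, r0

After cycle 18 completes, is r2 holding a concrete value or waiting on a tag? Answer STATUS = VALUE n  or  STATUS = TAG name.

STATUS = VALUE 1

c1: issue SUB r1<-Add1 | r0:7,r1:Add1,r2:2,r3:8
c2: issue ADD r2<-Add2 | r0:7,r1:Add1,r2:Add2,r3:8
c3: CDB Add1=-6; issue SUB r2<-Add1 | r0:7,r1:-6,r2:Add1,r3:8
c4: CDB Add2=9; issue SUB r3<-Add2 | r0:7,r1:-6,r2:Add1,r3:Add2
c5: issue MUL r1<-Mul1 | r0:7,r1:Mul1,r2:Add1,r3:Add2
c6: CDB Add1=1; issue MUL r1<-Mul2 | r0:7,r1:Mul2,r2:1,r3:Add2
c7: CDB Add2=-13; stall | r0:7,r1:Mul2,r2:1,r3:-13
c8: stall | r0:7,r1:Mul2,r2:1,r3:-13
c9: stall | r0:7,r1:Mul2,r2:1,r3:-13
c10: CDB Mul1=-42; issue MUL r1<-Mul1 | r0:7,r1:Mul1,r2:1,r3:-13
c11: issue SUB r3<-Add1 | r0:7,r1:Mul1,r2:1,r3:Add1
c12: issue ADD r3<-Add2 | r0:7,r1:Mul1,r2:1,r3:Add2
c13: stall | r0:7,r1:Mul1,r2:1,r3:Add2
c14: stall | r0:7,r1:Mul1,r2:1,r3:Add2
c15: CDB Mul2=-42; issue MUL r0<-Mul2 | r0:Mul2,r1:Mul1,r2:1,r3:Add2
c16: - | r0:Mul2,r1:Mul1,r2:1,r3:Add2
c17: - | r0:Mul2,r1:Mul1,r2:1,r3:Add2
c18: - | r0:Mul2,r1:Mul1,r2:1,r3:Add2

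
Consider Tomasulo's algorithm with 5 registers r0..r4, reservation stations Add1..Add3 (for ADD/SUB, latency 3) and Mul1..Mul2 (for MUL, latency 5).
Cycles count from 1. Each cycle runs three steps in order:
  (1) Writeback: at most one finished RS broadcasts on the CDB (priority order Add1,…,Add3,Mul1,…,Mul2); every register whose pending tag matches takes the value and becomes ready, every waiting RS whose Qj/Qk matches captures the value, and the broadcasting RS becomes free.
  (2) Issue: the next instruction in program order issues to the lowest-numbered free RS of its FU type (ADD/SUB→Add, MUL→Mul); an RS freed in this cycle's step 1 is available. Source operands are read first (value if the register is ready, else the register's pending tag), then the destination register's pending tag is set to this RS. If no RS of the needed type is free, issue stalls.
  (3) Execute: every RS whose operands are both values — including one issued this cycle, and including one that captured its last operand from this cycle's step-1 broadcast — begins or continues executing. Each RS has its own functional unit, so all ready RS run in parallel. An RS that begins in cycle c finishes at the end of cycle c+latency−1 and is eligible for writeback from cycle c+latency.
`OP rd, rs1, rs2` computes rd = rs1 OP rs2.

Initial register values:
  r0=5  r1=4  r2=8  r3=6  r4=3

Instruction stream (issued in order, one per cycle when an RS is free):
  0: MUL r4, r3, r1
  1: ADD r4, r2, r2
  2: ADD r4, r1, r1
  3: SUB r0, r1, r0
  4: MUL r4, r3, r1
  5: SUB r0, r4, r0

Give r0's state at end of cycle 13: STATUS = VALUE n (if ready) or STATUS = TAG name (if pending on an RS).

  c1: issue MUL r4<-Mul1  regs: r0:5,r1:4,r2:8,r3:6,r4:Mul1
  c2: issue ADD r4<-Add1  regs: r0:5,r1:4,r2:8,r3:6,r4:Add1
  c3: issue ADD r4<-Add2  regs: r0:5,r1:4,r2:8,r3:6,r4:Add2
  c4: issue SUB r0<-Add3  regs: r0:Add3,r1:4,r2:8,r3:6,r4:Add2
  c5: CDB Add1=16; issue MUL r4<-Mul2  regs: r0:Add3,r1:4,r2:8,r3:6,r4:Mul2
  c6: CDB Add2=8; issue SUB r0<-Add1  regs: r0:Add1,r1:4,r2:8,r3:6,r4:Mul2
  c7: CDB Add3=-1  regs: r0:Add1,r1:4,r2:8,r3:6,r4:Mul2
  c8: CDB Mul1=24  regs: r0:Add1,r1:4,r2:8,r3:6,r4:Mul2
  c9: -  regs: r0:Add1,r1:4,r2:8,r3:6,r4:Mul2
  c10: CDB Mul2=24  regs: r0:Add1,r1:4,r2:8,r3:6,r4:24
  c11: -  regs: r0:Add1,r1:4,r2:8,r3:6,r4:24
  c12: -  regs: r0:Add1,r1:4,r2:8,r3:6,r4:24
  c13: CDB Add1=25  regs: r0:25,r1:4,r2:8,r3:6,r4:24

STATUS = VALUE 25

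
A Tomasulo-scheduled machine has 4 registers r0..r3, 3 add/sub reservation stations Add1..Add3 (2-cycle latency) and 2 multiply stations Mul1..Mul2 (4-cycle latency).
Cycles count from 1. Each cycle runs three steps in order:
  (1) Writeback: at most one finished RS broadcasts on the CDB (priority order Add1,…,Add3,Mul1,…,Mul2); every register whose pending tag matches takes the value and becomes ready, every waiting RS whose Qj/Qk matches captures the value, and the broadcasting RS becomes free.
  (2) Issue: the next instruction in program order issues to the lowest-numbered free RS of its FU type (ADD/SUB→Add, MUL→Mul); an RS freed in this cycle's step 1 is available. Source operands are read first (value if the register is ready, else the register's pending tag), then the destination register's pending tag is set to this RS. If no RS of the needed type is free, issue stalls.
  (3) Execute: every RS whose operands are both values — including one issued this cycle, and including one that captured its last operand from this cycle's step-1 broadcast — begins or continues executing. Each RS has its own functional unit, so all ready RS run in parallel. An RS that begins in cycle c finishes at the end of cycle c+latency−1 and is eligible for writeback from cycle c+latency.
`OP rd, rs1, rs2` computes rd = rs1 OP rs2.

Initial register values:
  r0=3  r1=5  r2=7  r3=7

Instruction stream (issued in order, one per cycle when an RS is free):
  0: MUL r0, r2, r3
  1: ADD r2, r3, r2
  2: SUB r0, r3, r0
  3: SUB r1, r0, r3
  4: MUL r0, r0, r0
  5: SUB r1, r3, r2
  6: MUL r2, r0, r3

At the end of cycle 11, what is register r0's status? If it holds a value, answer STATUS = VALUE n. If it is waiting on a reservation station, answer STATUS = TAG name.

STATUS = VALUE 1764

  c1: issue MUL r0<-Mul1  regs: r0:Mul1,r1:5,r2:7,r3:7
  c2: issue ADD r2<-Add1  regs: r0:Mul1,r1:5,r2:Add1,r3:7
  c3: issue SUB r0<-Add2  regs: r0:Add2,r1:5,r2:Add1,r3:7
  c4: CDB Add1=14; issue SUB r1<-Add1  regs: r0:Add2,r1:Add1,r2:14,r3:7
  c5: CDB Mul1=49; issue MUL r0<-Mul1  regs: r0:Mul1,r1:Add1,r2:14,r3:7
  c6: issue SUB r1<-Add3  regs: r0:Mul1,r1:Add3,r2:14,r3:7
  c7: CDB Add2=-42; issue MUL r2<-Mul2  regs: r0:Mul1,r1:Add3,r2:Mul2,r3:7
  c8: CDB Add3=-7  regs: r0:Mul1,r1:-7,r2:Mul2,r3:7
  c9: CDB Add1=-49  regs: r0:Mul1,r1:-7,r2:Mul2,r3:7
  c10: -  regs: r0:Mul1,r1:-7,r2:Mul2,r3:7
  c11: CDB Mul1=1764  regs: r0:1764,r1:-7,r2:Mul2,r3:7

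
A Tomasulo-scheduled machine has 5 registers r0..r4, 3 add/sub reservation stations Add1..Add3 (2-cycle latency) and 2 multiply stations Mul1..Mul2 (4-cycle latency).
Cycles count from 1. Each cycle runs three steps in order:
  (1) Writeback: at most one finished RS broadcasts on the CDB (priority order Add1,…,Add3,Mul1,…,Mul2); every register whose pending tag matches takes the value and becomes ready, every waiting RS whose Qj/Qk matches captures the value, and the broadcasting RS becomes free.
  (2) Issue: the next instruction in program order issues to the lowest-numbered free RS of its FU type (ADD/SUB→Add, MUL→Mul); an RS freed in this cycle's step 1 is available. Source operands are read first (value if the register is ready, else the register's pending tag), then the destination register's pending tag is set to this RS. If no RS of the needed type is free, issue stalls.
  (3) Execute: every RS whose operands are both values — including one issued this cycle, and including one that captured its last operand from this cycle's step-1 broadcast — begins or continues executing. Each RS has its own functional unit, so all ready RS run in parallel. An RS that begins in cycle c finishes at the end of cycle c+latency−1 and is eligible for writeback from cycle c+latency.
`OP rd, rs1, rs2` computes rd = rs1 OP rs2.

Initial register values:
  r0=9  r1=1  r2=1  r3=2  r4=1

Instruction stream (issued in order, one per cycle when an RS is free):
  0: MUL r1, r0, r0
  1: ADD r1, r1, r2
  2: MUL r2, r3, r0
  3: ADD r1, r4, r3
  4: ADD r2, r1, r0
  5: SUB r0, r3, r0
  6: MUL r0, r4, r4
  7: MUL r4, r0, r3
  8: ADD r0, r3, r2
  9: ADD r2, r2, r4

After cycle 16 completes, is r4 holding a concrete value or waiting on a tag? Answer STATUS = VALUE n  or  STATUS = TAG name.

STATUS = VALUE 2

  c1: issue MUL r1<-Mul1  regs: r0:9,r1:Mul1,r2:1,r3:2,r4:1
  c2: issue ADD r1<-Add1  regs: r0:9,r1:Add1,r2:1,r3:2,r4:1
  c3: issue MUL r2<-Mul2  regs: r0:9,r1:Add1,r2:Mul2,r3:2,r4:1
  c4: issue ADD r1<-Add2  regs: r0:9,r1:Add2,r2:Mul2,r3:2,r4:1
  c5: CDB Mul1=81; issue ADD r2<-Add3  regs: r0:9,r1:Add2,r2:Add3,r3:2,r4:1
  c6: CDB Add2=3; issue SUB r0<-Add2  regs: r0:Add2,r1:3,r2:Add3,r3:2,r4:1
  c7: CDB Add1=82; issue MUL r0<-Mul1  regs: r0:Mul1,r1:3,r2:Add3,r3:2,r4:1
  c8: CDB Add2=-7; stall  regs: r0:Mul1,r1:3,r2:Add3,r3:2,r4:1
  c9: CDB Add3=12; stall  regs: r0:Mul1,r1:3,r2:12,r3:2,r4:1
  c10: CDB Mul2=18; issue MUL r4<-Mul2  regs: r0:Mul1,r1:3,r2:12,r3:2,r4:Mul2
  c11: CDB Mul1=1; issue ADD r0<-Add1  regs: r0:Add1,r1:3,r2:12,r3:2,r4:Mul2
  c12: issue ADD r2<-Add2  regs: r0:Add1,r1:3,r2:Add2,r3:2,r4:Mul2
  c13: CDB Add1=14  regs: r0:14,r1:3,r2:Add2,r3:2,r4:Mul2
  c14: -  regs: r0:14,r1:3,r2:Add2,r3:2,r4:Mul2
  c15: CDB Mul2=2  regs: r0:14,r1:3,r2:Add2,r3:2,r4:2
  c16: -  regs: r0:14,r1:3,r2:Add2,r3:2,r4:2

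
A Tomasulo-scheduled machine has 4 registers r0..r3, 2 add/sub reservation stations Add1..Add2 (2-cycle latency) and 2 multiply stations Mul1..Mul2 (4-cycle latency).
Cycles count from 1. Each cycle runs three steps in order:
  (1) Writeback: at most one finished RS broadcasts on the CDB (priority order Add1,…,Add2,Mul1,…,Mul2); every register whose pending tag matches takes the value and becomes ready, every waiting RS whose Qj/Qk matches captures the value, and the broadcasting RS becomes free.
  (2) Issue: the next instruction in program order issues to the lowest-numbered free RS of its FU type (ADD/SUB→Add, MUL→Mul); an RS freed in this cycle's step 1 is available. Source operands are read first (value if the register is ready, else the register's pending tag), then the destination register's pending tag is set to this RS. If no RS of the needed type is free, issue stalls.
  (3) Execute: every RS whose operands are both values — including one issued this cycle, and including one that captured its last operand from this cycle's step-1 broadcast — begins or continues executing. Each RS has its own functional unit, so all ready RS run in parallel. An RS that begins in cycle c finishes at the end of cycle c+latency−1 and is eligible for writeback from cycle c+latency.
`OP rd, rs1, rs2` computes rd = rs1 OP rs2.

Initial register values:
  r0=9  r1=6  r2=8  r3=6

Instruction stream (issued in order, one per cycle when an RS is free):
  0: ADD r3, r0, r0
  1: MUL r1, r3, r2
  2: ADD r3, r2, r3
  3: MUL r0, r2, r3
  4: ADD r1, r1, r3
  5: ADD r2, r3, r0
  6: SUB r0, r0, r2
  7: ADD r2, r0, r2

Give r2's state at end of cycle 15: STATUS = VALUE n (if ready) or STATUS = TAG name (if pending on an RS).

  c1: issue ADD r3<-Add1  regs: r0:9,r1:6,r2:8,r3:Add1
  c2: issue MUL r1<-Mul1  regs: r0:9,r1:Mul1,r2:8,r3:Add1
  c3: CDB Add1=18; issue ADD r3<-Add1  regs: r0:9,r1:Mul1,r2:8,r3:Add1
  c4: issue MUL r0<-Mul2  regs: r0:Mul2,r1:Mul1,r2:8,r3:Add1
  c5: CDB Add1=26; issue ADD r1<-Add1  regs: r0:Mul2,r1:Add1,r2:8,r3:26
  c6: issue ADD r2<-Add2  regs: r0:Mul2,r1:Add1,r2:Add2,r3:26
  c7: CDB Mul1=144; stall  regs: r0:Mul2,r1:Add1,r2:Add2,r3:26
  c8: stall  regs: r0:Mul2,r1:Add1,r2:Add2,r3:26
  c9: CDB Add1=170; issue SUB r0<-Add1  regs: r0:Add1,r1:170,r2:Add2,r3:26
  c10: CDB Mul2=208; stall  regs: r0:Add1,r1:170,r2:Add2,r3:26
  c11: stall  regs: r0:Add1,r1:170,r2:Add2,r3:26
  c12: CDB Add2=234; issue ADD r2<-Add2  regs: r0:Add1,r1:170,r2:Add2,r3:26
  c13: -  regs: r0:Add1,r1:170,r2:Add2,r3:26
  c14: CDB Add1=-26  regs: r0:-26,r1:170,r2:Add2,r3:26
  c15: -  regs: r0:-26,r1:170,r2:Add2,r3:26

STATUS = TAG Add2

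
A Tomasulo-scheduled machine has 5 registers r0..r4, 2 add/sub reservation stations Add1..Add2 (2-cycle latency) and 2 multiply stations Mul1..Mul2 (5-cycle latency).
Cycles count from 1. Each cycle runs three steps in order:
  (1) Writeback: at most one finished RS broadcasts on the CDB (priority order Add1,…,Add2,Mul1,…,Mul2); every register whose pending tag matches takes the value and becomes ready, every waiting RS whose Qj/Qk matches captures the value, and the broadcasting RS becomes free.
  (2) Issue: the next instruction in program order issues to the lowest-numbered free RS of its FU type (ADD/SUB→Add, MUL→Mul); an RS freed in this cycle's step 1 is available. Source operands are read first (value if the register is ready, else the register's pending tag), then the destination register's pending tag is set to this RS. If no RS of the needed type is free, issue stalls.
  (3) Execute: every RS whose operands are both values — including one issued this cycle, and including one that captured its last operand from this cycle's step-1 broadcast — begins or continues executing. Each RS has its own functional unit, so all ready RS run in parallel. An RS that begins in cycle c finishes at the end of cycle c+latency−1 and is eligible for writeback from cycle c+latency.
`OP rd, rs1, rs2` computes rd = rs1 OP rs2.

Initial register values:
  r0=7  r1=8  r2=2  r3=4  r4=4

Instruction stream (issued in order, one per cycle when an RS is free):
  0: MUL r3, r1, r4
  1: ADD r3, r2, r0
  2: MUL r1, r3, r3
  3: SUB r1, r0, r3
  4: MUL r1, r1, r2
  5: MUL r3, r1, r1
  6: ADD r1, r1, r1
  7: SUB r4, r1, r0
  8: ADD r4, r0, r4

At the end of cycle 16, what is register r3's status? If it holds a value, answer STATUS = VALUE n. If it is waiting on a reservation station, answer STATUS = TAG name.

  c1: issue MUL r3<-Mul1  regs: r0:7,r1:8,r2:2,r3:Mul1,r4:4
  c2: issue ADD r3<-Add1  regs: r0:7,r1:8,r2:2,r3:Add1,r4:4
  c3: issue MUL r1<-Mul2  regs: r0:7,r1:Mul2,r2:2,r3:Add1,r4:4
  c4: CDB Add1=9; issue SUB r1<-Add1  regs: r0:7,r1:Add1,r2:2,r3:9,r4:4
  c5: stall  regs: r0:7,r1:Add1,r2:2,r3:9,r4:4
  c6: CDB Add1=-2; stall  regs: r0:7,r1:-2,r2:2,r3:9,r4:4
  c7: CDB Mul1=32; issue MUL r1<-Mul1  regs: r0:7,r1:Mul1,r2:2,r3:9,r4:4
  c8: stall  regs: r0:7,r1:Mul1,r2:2,r3:9,r4:4
  c9: CDB Mul2=81; issue MUL r3<-Mul2  regs: r0:7,r1:Mul1,r2:2,r3:Mul2,r4:4
  c10: issue ADD r1<-Add1  regs: r0:7,r1:Add1,r2:2,r3:Mul2,r4:4
  c11: issue SUB r4<-Add2  regs: r0:7,r1:Add1,r2:2,r3:Mul2,r4:Add2
  c12: CDB Mul1=-4; stall  regs: r0:7,r1:Add1,r2:2,r3:Mul2,r4:Add2
  c13: stall  regs: r0:7,r1:Add1,r2:2,r3:Mul2,r4:Add2
  c14: CDB Add1=-8; issue ADD r4<-Add1  regs: r0:7,r1:-8,r2:2,r3:Mul2,r4:Add1
  c15: -  regs: r0:7,r1:-8,r2:2,r3:Mul2,r4:Add1
  c16: CDB Add2=-15  regs: r0:7,r1:-8,r2:2,r3:Mul2,r4:Add1

STATUS = TAG Mul2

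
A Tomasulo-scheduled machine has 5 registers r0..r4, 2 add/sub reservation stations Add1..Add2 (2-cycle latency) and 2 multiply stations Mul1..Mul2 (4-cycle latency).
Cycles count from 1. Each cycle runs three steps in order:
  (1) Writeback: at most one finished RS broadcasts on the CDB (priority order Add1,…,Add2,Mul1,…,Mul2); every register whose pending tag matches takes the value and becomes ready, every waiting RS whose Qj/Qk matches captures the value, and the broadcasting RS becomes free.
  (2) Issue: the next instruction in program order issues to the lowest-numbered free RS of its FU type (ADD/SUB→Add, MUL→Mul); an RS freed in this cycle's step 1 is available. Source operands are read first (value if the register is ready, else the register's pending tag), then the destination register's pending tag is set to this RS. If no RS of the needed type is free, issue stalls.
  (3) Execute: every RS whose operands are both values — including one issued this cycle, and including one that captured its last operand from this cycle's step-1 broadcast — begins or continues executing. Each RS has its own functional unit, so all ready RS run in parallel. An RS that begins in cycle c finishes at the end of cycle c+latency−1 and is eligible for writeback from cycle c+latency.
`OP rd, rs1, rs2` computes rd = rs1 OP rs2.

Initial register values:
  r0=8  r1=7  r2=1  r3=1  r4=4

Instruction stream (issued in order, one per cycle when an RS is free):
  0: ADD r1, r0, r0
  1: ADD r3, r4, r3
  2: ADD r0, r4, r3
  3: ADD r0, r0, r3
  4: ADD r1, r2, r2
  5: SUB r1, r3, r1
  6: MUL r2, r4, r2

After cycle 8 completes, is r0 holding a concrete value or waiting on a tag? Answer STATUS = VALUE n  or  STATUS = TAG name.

c1: issue ADD r1<-Add1 | r0:8,r1:Add1,r2:1,r3:1,r4:4
c2: issue ADD r3<-Add2 | r0:8,r1:Add1,r2:1,r3:Add2,r4:4
c3: CDB Add1=16; issue ADD r0<-Add1 | r0:Add1,r1:16,r2:1,r3:Add2,r4:4
c4: CDB Add2=5; issue ADD r0<-Add2 | r0:Add2,r1:16,r2:1,r3:5,r4:4
c5: stall | r0:Add2,r1:16,r2:1,r3:5,r4:4
c6: CDB Add1=9; issue ADD r1<-Add1 | r0:Add2,r1:Add1,r2:1,r3:5,r4:4
c7: stall | r0:Add2,r1:Add1,r2:1,r3:5,r4:4
c8: CDB Add1=2; issue SUB r1<-Add1 | r0:Add2,r1:Add1,r2:1,r3:5,r4:4

STATUS = TAG Add2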